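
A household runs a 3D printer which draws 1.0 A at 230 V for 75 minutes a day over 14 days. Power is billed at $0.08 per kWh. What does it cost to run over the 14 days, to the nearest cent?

Power = 1.0 A × 230 V = 230 W = 0.23 kW
Runtime = 75 min × 14 = 1050 min = 17.5 h
Energy = 0.23 kW × 17.5 h = 4.025 kWh
Cost = 4.025 kWh × $0.08/kWh = $0.32

$0.32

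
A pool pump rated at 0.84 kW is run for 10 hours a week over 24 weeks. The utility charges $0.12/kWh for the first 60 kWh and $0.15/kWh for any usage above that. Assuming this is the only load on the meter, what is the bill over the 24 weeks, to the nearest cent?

Runtime = 10 h/week × 24 weeks = 240 h
Energy = 0.84 kW × 240 h = 201.6 kWh
Tier 1 (0–60 kWh): 60 × $0.12 = $7.2
Above 60 kWh: 141.6 × $0.15 = $21.24
Bill = $28.44

$28.44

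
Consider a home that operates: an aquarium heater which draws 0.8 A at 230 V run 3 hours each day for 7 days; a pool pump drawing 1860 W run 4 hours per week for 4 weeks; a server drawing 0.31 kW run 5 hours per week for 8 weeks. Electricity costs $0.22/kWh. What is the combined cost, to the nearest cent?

aquarium heater: Power = 0.8 A × 230 V = 184 W = 0.184 kW
aquarium heater: Runtime = 3 h/day × 7 days = 21 h
aquarium heater: 0.184 kW × 21 h = 3.864 kWh
pool pump: Runtime = 4 h/week × 4 weeks = 16 h
pool pump: 1.86 kW × 16 h = 29.76 kWh
server: Runtime = 5 h/week × 8 weeks = 40 h
server: 0.31 kW × 40 h = 12.4 kWh
Total energy = 46.024 kWh
Cost = 46.024 × $0.22 = $10.13

$10.13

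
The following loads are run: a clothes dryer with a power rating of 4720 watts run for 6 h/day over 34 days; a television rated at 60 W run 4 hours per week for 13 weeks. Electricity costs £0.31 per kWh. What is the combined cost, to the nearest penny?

clothes dryer: Runtime = 6 h/day × 34 days = 204 h
clothes dryer: 4.72 kW × 204 h = 962.88 kWh
television: Runtime = 4 h/week × 13 weeks = 52 h
television: 0.06 kW × 52 h = 3.12 kWh
Total energy = 966 kWh
Cost = 966 × £0.31 = £299.46

£299.46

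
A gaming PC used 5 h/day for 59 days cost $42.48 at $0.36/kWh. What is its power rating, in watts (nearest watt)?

400 W

Energy = $42.48 ÷ $0.36/kWh = 118 kWh
Runtime = 5 h/day × 59 days = 295 h
Power = 118 kWh ÷ 295 h = 0.4 kW = 400 W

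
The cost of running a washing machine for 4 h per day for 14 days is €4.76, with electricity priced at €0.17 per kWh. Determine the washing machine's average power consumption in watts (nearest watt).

500 W

Energy = €4.76 ÷ €0.17/kWh = 28 kWh
Runtime = 4 h/day × 14 days = 56 h
Power = 28 kWh ÷ 56 h = 0.5 kW = 500 W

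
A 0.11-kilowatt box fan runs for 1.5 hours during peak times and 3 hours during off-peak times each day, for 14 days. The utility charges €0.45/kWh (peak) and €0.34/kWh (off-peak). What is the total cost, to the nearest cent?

Peak energy = 0.11 kW × 1.5 h × 14 = 2.31 kWh
Off-peak energy = 0.11 kW × 3 h × 14 = 4.62 kWh
Cost = 2.31 × €0.45 + 4.62 × €0.34 = €1.0395 + €1.5708 = €2.61

€2.61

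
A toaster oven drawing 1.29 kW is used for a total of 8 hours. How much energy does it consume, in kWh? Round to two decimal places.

10.32 kWh

Energy = 1.29 kW × 8 h = 10.32 kWh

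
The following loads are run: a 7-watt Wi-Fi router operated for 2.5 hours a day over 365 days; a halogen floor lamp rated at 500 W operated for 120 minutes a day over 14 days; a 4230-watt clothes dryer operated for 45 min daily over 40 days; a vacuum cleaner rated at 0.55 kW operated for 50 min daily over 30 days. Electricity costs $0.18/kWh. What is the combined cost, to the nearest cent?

$28.99

Wi-Fi router: Runtime = 2.5 h/day × 365 days = 912.5 h
Wi-Fi router: 0.007 kW × 912.5 h = 6.3875 kWh
halogen floor lamp: Runtime = 120 min × 14 = 1680 min = 28 h
halogen floor lamp: 0.5 kW × 28 h = 14 kWh
clothes dryer: Runtime = 45 min × 40 = 1800 min = 30 h
clothes dryer: 4.23 kW × 30 h = 126.9 kWh
vacuum cleaner: Runtime = 50 min × 30 = 1500 min = 25 h
vacuum cleaner: 0.55 kW × 25 h = 13.75 kWh
Total energy = 161.0375 kWh
Cost = 161.0375 × $0.18 = $28.99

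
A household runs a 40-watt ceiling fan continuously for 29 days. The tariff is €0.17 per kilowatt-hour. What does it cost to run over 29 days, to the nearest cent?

€4.73

Runtime = 24 h × 29 = 696 h
Energy = 0.04 kW × 696 h = 27.84 kWh
Cost = 27.84 kWh × €0.17/kWh = €4.73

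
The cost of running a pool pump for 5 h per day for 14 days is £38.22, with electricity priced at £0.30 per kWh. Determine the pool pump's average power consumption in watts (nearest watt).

Energy = £38.22 ÷ £0.30/kWh = 127.4 kWh
Runtime = 5 h/day × 14 days = 70 h
Power = 127.4 kWh ÷ 70 h = 1.82 kW = 1820 W

1820 W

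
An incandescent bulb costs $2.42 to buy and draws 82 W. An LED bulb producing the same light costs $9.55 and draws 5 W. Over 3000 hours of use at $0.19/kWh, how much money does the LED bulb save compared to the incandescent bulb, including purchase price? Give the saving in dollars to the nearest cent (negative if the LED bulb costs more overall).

$36.76

incandescent bulb: $2.42 + (82/1000) kW × 3000 h × $0.19 = $2.42 + $46.74 = $49.16
LED bulb: $9.55 + (5/1000) kW × 3000 h × $0.19 = $9.55 + $2.85 = $12.4
Saving = $49.16 − $12.4 = $36.76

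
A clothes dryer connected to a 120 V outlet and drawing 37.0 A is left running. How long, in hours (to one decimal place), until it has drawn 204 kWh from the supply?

Power = 37.0 A × 120 V = 4440 W = 4.44 kW
Hours = 204 kWh ÷ 4.44 kW = 45.9 h

45.9 h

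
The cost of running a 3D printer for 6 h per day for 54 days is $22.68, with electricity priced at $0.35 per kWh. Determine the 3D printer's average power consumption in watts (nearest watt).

Energy = $22.68 ÷ $0.35/kWh = 64.8 kWh
Runtime = 6 h/day × 54 days = 324 h
Power = 64.8 kWh ÷ 324 h = 0.2 kW = 200 W

200 W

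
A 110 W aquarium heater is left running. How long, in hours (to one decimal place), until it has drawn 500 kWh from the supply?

Hours = 500 kWh ÷ 0.11 kW = 4545.5 h

4545.5 h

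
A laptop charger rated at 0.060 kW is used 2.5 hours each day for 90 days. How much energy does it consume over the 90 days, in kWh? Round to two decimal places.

Runtime = 2.5 h/day × 90 days = 225 h
Energy = 0.06 kW × 225 h = 13.5 kWh

13.50 kWh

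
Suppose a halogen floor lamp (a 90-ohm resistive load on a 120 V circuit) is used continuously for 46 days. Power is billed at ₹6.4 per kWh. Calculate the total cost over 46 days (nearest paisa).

Power = V²/R = 120²/90 = 160 W = 0.16 kW
Runtime = 24 h × 46 = 1104 h
Energy = 0.16 kW × 1104 h = 176.64 kWh
Cost = 176.64 kWh × ₹6.4/kWh = ₹1130.50

₹1130.50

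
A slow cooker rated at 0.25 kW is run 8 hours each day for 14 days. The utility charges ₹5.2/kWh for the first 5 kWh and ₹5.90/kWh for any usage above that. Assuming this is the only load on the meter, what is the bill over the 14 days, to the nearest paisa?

Runtime = 8 h/day × 14 days = 112 h
Energy = 0.25 kW × 112 h = 28 kWh
Tier 1 (0–5 kWh): 5 × ₹5.2 = ₹26
Above 5 kWh: 23 × ₹5.90 = ₹135.7
Bill = ₹161.70

₹161.70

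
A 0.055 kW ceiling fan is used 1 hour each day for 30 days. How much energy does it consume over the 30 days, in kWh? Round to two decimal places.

Runtime = 1 h/day × 30 days = 30 h
Energy = 0.055 kW × 30 h = 1.65 kWh

1.65 kWh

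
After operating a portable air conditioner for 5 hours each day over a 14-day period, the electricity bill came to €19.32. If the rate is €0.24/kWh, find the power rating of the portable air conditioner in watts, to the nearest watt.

1150 W

Energy = €19.32 ÷ €0.24/kWh = 80.5 kWh
Runtime = 5 h/day × 14 days = 70 h
Power = 80.5 kWh ÷ 70 h = 1.15 kW = 1150 W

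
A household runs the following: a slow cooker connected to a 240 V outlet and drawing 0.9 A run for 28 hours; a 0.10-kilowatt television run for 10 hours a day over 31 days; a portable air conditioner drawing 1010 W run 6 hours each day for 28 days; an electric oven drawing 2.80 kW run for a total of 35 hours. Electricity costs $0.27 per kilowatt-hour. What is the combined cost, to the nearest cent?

slow cooker: Power = 0.9 A × 240 V = 216 W = 0.216 kW
slow cooker: 0.216 kW × 28 h = 6.048 kWh
television: Runtime = 10 h/day × 31 days = 310 h
television: 0.1 kW × 310 h = 31 kWh
portable air conditioner: Runtime = 6 h/day × 28 days = 168 h
portable air conditioner: 1.01 kW × 168 h = 169.68 kWh
electric oven: 2.8 kW × 35 h = 98 kWh
Total energy = 304.728 kWh
Cost = 304.728 × $0.27 = $82.28

$82.28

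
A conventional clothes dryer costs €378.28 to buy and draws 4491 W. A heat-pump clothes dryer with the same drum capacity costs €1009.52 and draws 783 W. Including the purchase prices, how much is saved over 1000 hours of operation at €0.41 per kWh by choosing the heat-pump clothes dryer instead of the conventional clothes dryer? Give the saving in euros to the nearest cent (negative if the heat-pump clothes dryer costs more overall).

€889.04

conventional clothes dryer: €378.28 + (4491/1000) kW × 1000 h × €0.41 = €378.28 + €1841.31 = €2219.59
heat-pump clothes dryer: €1009.52 + (783/1000) kW × 1000 h × €0.41 = €1009.52 + €321.03 = €1330.55
Saving = €2219.59 − €1330.55 = €889.04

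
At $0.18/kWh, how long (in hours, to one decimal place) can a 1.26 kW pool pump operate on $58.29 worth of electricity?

Energy available = $58.29 ÷ $0.18/kWh = 323.8333 kWh
Hours = 323.8333 kWh ÷ 1.26 kW = 257.0 h

257.0 h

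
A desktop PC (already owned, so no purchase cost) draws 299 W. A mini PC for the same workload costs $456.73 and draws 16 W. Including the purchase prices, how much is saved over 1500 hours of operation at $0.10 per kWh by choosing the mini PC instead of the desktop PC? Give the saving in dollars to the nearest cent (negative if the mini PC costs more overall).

desktop PC: $0.00 + (299/1000) kW × 1500 h × $0.10 = $0.00 + $44.85 = $44.85
mini PC: $456.73 + (16/1000) kW × 1500 h × $0.10 = $456.73 + $2.4 = $459.13
Saving = $44.85 − $459.13 = −$414.28

-$414.28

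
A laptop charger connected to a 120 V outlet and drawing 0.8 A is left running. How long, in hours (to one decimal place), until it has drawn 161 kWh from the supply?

1677.1 h

Power = 0.8 A × 120 V = 96 W = 0.096 kW
Hours = 161 kWh ÷ 0.096 kW = 1677.1 h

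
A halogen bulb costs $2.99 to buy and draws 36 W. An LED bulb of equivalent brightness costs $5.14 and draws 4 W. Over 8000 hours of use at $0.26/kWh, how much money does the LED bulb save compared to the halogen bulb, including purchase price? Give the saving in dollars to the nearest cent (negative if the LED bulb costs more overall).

$64.41

halogen bulb: $2.99 + (36/1000) kW × 8000 h × $0.26 = $2.99 + $74.88 = $77.87
LED bulb: $5.14 + (4/1000) kW × 8000 h × $0.26 = $5.14 + $8.32 = $13.46
Saving = $77.87 − $13.46 = $64.41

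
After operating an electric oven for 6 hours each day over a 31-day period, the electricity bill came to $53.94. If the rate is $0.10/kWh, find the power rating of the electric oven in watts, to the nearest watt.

Energy = $53.94 ÷ $0.10/kWh = 539.4 kWh
Runtime = 6 h/day × 31 days = 186 h
Power = 539.4 kWh ÷ 186 h = 2.9 kW = 2900 W

2900 W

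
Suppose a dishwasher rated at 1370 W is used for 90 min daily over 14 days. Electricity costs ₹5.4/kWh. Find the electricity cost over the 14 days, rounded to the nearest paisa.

₹155.36

Runtime = 90 min × 14 = 1260 min = 21 h
Energy = 1.37 kW × 21 h = 28.77 kWh
Cost = 28.77 kWh × ₹5.4/kWh = ₹155.36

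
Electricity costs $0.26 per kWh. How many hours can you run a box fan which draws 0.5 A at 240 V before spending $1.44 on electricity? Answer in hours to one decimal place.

Power = 0.5 A × 240 V = 120 W = 0.12 kW
Energy available = $1.44 ÷ $0.26/kWh = 5.5385 kWh
Hours = 5.5385 kWh ÷ 0.12 kW = 46.2 h

46.2 h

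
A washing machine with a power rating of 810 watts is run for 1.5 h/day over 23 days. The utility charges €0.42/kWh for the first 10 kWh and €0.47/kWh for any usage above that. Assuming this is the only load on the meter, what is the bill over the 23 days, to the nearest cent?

€12.63

Runtime = 1.5 h/day × 23 days = 34.5 h
Energy = 0.81 kW × 34.5 h = 27.945 kWh
Tier 1 (0–10 kWh): 10 × €0.42 = €4.2
Above 10 kWh: 17.945 × €0.47 = €8.43415
Bill = €12.63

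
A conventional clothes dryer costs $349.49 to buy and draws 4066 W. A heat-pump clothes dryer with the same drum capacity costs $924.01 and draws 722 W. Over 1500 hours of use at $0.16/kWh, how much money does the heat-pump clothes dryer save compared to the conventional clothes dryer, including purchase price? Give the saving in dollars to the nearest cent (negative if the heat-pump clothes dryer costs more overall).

conventional clothes dryer: $349.49 + (4066/1000) kW × 1500 h × $0.16 = $349.49 + $975.84 = $1325.33
heat-pump clothes dryer: $924.01 + (722/1000) kW × 1500 h × $0.16 = $924.01 + $173.28 = $1097.29
Saving = $1325.33 − $1097.29 = $228.04

$228.04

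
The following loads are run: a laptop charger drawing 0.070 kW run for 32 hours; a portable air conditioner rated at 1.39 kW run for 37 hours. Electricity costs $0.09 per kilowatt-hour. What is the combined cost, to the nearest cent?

laptop charger: 0.07 kW × 32 h = 2.24 kWh
portable air conditioner: 1.39 kW × 37 h = 51.43 kWh
Total energy = 53.67 kWh
Cost = 53.67 × $0.09 = $4.83

$4.83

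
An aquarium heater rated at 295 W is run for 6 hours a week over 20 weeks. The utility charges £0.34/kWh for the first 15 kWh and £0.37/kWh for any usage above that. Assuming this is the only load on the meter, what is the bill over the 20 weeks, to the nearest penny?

Runtime = 6 h/week × 20 weeks = 120 h
Energy = 0.295 kW × 120 h = 35.4 kWh
Tier 1 (0–15 kWh): 15 × £0.34 = £5.1
Above 15 kWh: 20.4 × £0.37 = £7.548
Bill = £12.65

£12.65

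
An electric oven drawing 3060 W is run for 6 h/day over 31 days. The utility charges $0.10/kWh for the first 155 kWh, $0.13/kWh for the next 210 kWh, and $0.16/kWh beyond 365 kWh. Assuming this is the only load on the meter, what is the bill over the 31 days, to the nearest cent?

Runtime = 6 h/day × 31 days = 186 h
Energy = 3.06 kW × 186 h = 569.16 kWh
Tier 1 (0–155 kWh): 155 × $0.10 = $15.5
Tier 2 (155–365 kWh): 210 × $0.13 = $27.3
Above 365 kWh: 204.16 × $0.16 = $32.6656
Bill = $75.47

$75.47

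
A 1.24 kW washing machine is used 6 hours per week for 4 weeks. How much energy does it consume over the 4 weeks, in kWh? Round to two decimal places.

Runtime = 6 h/week × 4 weeks = 24 h
Energy = 1.24 kW × 24 h = 29.76 kWh

29.76 kWh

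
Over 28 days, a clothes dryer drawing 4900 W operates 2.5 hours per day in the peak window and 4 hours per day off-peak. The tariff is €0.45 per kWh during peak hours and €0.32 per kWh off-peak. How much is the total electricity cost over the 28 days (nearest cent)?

€329.97

Peak energy = 4.9 kW × 2.5 h × 28 = 343 kWh
Off-peak energy = 4.9 kW × 4 h × 28 = 548.8 kWh
Cost = 343 × €0.45 + 548.8 × €0.32 = €154.35 + €175.616 = €329.97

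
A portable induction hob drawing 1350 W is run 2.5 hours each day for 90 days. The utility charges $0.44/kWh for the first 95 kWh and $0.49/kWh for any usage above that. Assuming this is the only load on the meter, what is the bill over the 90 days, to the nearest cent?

$144.09

Runtime = 2.5 h/day × 90 days = 225 h
Energy = 1.35 kW × 225 h = 303.75 kWh
Tier 1 (0–95 kWh): 95 × $0.44 = $41.8
Above 95 kWh: 208.75 × $0.49 = $102.2875
Bill = $144.09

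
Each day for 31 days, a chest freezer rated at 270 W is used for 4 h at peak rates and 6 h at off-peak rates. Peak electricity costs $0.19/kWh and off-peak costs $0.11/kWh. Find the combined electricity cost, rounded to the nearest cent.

Peak energy = 0.27 kW × 4 h × 31 = 33.48 kWh
Off-peak energy = 0.27 kW × 6 h × 31 = 50.22 kWh
Cost = 33.48 × $0.19 + 50.22 × $0.11 = $6.3612 + $5.5242 = $11.89

$11.89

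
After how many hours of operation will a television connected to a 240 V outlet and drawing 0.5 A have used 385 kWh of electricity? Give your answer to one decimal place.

3208.3 h

Power = 0.5 A × 240 V = 120 W = 0.12 kW
Hours = 385 kWh ÷ 0.12 kW = 3208.3 h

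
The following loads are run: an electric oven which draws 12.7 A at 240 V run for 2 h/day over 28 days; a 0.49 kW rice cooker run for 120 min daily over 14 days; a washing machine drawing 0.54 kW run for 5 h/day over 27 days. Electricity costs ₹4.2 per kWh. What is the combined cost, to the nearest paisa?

₹1080.69

electric oven: Power = 12.7 A × 240 V = 3048 W = 3.048 kW
electric oven: Runtime = 2 h/day × 28 days = 56 h
electric oven: 3.048 kW × 56 h = 170.688 kWh
rice cooker: Runtime = 120 min × 14 = 1680 min = 28 h
rice cooker: 0.49 kW × 28 h = 13.72 kWh
washing machine: Runtime = 5 h/day × 27 days = 135 h
washing machine: 0.54 kW × 135 h = 72.9 kWh
Total energy = 257.308 kWh
Cost = 257.308 × ₹4.2 = ₹1080.69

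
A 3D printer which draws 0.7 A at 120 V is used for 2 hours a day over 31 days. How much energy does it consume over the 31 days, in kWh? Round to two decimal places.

Power = 0.7 A × 120 V = 84 W = 0.084 kW
Runtime = 2 h/day × 31 days = 62 h
Energy = 0.084 kW × 62 h = 5.208 kWh ≈ 5.21 kWh

5.21 kWh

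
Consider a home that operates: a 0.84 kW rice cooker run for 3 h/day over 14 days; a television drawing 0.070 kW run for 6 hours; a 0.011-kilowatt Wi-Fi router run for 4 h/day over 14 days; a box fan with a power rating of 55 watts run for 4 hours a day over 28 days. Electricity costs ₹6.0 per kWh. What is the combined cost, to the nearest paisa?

₹254.86

rice cooker: Runtime = 3 h/day × 14 days = 42 h
rice cooker: 0.84 kW × 42 h = 35.28 kWh
television: 0.07 kW × 6 h = 0.42 kWh
Wi-Fi router: Runtime = 4 h/day × 14 days = 56 h
Wi-Fi router: 0.011 kW × 56 h = 0.616 kWh
box fan: Runtime = 4 h/day × 28 days = 112 h
box fan: 0.055 kW × 112 h = 6.16 kWh
Total energy = 42.476 kWh
Cost = 42.476 × ₹6.0 = ₹254.86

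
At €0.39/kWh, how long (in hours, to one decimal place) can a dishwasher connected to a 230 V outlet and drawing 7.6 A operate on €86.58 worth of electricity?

Power = 7.6 A × 230 V = 1748 W = 1.748 kW
Energy available = €86.58 ÷ €0.39/kWh = 222 kWh
Hours = 222 kWh ÷ 1.748 kW = 127.0 h

127.0 h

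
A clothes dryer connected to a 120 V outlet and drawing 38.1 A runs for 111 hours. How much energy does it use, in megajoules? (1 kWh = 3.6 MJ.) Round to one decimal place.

Power = 38.1 A × 120 V = 4572 W = 4.572 kW
Energy = 4.572 kW × 111 h = 507.492 kWh
= 507.492 × 3.6 MJ = 1827.0 MJ

1827.0 MJ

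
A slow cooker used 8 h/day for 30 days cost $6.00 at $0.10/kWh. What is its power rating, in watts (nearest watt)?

250 W

Energy = $6.00 ÷ $0.10/kWh = 60 kWh
Runtime = 8 h/day × 30 days = 240 h
Power = 60 kWh ÷ 240 h = 0.25 kW = 250 W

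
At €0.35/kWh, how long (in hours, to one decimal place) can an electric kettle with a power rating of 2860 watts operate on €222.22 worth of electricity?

Energy available = €222.22 ÷ €0.35/kWh = 634.9143 kWh
Hours = 634.9143 kWh ÷ 2.86 kW = 222.0 h

222.0 h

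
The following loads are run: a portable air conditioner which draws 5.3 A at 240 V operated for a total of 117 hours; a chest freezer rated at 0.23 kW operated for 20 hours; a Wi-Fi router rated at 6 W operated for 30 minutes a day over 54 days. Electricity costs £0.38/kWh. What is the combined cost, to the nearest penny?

£58.36

portable air conditioner: Power = 5.3 A × 240 V = 1272 W = 1.272 kW
portable air conditioner: 1.272 kW × 117 h = 148.824 kWh
chest freezer: 0.23 kW × 20 h = 4.6 kWh
Wi-Fi router: Runtime = 30 min × 54 = 1620 min = 27 h
Wi-Fi router: 0.006 kW × 27 h = 0.162 kWh
Total energy = 153.586 kWh
Cost = 153.586 × £0.38 = £58.36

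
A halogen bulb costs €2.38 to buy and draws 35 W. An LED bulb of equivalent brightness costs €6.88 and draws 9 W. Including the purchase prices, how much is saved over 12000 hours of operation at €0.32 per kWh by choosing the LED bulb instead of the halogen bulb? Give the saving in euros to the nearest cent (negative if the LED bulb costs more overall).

€95.34

halogen bulb: €2.38 + (35/1000) kW × 12000 h × €0.32 = €2.38 + €134.4 = €136.78
LED bulb: €6.88 + (9/1000) kW × 12000 h × €0.32 = €6.88 + €34.56 = €41.44
Saving = €136.78 − €41.44 = €95.34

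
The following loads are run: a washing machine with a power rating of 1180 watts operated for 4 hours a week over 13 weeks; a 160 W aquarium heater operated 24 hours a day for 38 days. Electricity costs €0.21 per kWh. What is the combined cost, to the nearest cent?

washing machine: Runtime = 4 h/week × 13 weeks = 52 h
washing machine: 1.18 kW × 52 h = 61.36 kWh
aquarium heater: Runtime = 24 h × 38 = 912 h
aquarium heater: 0.16 kW × 912 h = 145.92 kWh
Total energy = 207.28 kWh
Cost = 207.28 × €0.21 = €43.53

€43.53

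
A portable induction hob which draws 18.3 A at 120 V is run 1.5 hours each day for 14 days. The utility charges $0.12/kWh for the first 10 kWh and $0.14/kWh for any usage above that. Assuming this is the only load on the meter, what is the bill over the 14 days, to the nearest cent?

Power = 18.3 A × 120 V = 2196 W = 2.196 kW
Runtime = 1.5 h/day × 14 days = 21 h
Energy = 2.196 kW × 21 h = 46.116 kWh
Tier 1 (0–10 kWh): 10 × $0.12 = $1.2
Above 10 kWh: 36.116 × $0.14 = $5.05624
Bill = $6.26

$6.26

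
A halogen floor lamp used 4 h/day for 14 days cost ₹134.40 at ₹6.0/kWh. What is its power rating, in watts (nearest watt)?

Energy = ₹134.40 ÷ ₹6.0/kWh = 22.4 kWh
Runtime = 4 h/day × 14 days = 56 h
Power = 22.4 kWh ÷ 56 h = 0.4 kW = 400 W

400 W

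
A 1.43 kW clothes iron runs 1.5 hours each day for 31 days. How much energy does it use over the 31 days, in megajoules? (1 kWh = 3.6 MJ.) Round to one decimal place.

Runtime = 1.5 h/day × 31 days = 46.5 h
Energy = 1.43 kW × 46.5 h = 66.495 kWh
= 66.495 × 3.6 MJ = 239.4 MJ

239.4 MJ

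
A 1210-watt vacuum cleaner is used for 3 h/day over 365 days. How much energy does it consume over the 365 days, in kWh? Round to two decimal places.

1324.95 kWh

Runtime = 3 h/day × 365 days = 1095 h
Energy = 1.21 kW × 1095 h = 1324.95 kWh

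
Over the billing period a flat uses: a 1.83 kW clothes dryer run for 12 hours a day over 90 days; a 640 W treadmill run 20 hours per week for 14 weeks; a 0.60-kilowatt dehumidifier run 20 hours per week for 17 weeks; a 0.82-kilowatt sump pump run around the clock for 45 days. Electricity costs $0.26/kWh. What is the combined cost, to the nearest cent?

$843.75

clothes dryer: Runtime = 12 h/day × 90 days = 1080 h
clothes dryer: 1.83 kW × 1080 h = 1976.4 kWh
treadmill: Runtime = 20 h/week × 14 weeks = 280 h
treadmill: 0.64 kW × 280 h = 179.2 kWh
dehumidifier: Runtime = 20 h/week × 17 weeks = 340 h
dehumidifier: 0.6 kW × 340 h = 204 kWh
sump pump: Runtime = 24 h × 45 = 1080 h
sump pump: 0.82 kW × 1080 h = 885.6 kWh
Total energy = 3245.2 kWh
Cost = 3245.2 × $0.26 = $843.75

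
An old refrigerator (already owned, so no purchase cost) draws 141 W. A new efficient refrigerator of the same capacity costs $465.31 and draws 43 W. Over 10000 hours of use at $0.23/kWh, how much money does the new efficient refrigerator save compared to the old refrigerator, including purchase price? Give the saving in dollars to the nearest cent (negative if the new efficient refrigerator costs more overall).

old refrigerator: $0.00 + (141/1000) kW × 10000 h × $0.23 = $0.00 + $324.3 = $324.3
new efficient refrigerator: $465.31 + (43/1000) kW × 10000 h × $0.23 = $465.31 + $98.9 = $564.21
Saving = $324.3 − $564.21 = −$239.91

-$239.91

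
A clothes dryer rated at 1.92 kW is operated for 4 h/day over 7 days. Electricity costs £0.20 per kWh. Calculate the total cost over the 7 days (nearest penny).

£10.75

Runtime = 4 h/day × 7 days = 28 h
Energy = 1.92 kW × 28 h = 53.76 kWh
Cost = 53.76 kWh × £0.20/kWh = £10.75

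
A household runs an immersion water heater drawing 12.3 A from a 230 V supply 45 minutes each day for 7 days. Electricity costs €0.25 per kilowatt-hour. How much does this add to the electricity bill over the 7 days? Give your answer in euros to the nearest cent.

€3.71

Power = 12.3 A × 230 V = 2829 W = 2.829 kW
Runtime = 45 min × 7 = 315 min = 5.25 h
Energy = 2.829 kW × 5.25 h = 14.85225 kWh
Cost = 14.85225 kWh × €0.25/kWh = €3.71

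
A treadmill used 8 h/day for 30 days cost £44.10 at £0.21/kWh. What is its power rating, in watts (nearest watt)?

875 W

Energy = £44.10 ÷ £0.21/kWh = 210 kWh
Runtime = 8 h/day × 30 days = 240 h
Power = 210 kWh ÷ 240 h = 0.875 kW = 875 W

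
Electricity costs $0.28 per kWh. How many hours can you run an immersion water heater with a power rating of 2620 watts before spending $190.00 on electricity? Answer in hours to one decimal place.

Energy available = $190.00 ÷ $0.28/kWh = 678.5714 kWh
Hours = 678.5714 kWh ÷ 2.62 kW = 259.0 h

259.0 h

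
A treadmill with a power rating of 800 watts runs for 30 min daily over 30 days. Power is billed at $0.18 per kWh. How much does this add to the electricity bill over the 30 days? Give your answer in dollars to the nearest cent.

Runtime = 30 min × 30 = 900 min = 15 h
Energy = 0.8 kW × 15 h = 12 kWh
Cost = 12 kWh × $0.18/kWh = $2.16

$2.16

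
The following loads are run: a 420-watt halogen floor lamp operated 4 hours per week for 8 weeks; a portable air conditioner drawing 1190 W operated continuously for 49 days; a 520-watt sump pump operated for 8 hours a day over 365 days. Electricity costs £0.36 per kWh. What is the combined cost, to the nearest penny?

£1055.26

halogen floor lamp: Runtime = 4 h/week × 8 weeks = 32 h
halogen floor lamp: 0.42 kW × 32 h = 13.44 kWh
portable air conditioner: Runtime = 24 h × 49 = 1176 h
portable air conditioner: 1.19 kW × 1176 h = 1399.44 kWh
sump pump: Runtime = 8 h/day × 365 days = 2920 h
sump pump: 0.52 kW × 2920 h = 1518.4 kWh
Total energy = 2931.28 kWh
Cost = 2931.28 × £0.36 = £1055.26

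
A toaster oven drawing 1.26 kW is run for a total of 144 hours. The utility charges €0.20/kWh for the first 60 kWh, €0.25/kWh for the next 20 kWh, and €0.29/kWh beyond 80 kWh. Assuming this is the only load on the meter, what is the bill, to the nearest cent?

€46.42

Energy = 1.26 kW × 144 h = 181.44 kWh
Tier 1 (0–60 kWh): 60 × €0.20 = €12
Tier 2 (60–80 kWh): 20 × €0.25 = €5
Above 80 kWh: 101.44 × €0.29 = €29.4176
Bill = €46.42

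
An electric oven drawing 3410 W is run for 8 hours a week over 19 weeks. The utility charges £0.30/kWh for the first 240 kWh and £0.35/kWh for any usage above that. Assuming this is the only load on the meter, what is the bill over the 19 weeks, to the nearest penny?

£169.41

Runtime = 8 h/week × 19 weeks = 152 h
Energy = 3.41 kW × 152 h = 518.32 kWh
Tier 1 (0–240 kWh): 240 × £0.30 = £72
Above 240 kWh: 278.32 × £0.35 = £97.412
Bill = £169.41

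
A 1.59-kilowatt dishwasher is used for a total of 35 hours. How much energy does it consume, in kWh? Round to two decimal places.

55.65 kWh

Energy = 1.59 kW × 35 h = 55.65 kWh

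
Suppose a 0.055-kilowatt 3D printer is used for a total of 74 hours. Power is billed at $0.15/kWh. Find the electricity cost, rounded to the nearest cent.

$0.61

Energy = 0.055 kW × 74 h = 4.07 kWh
Cost = 4.07 kWh × $0.15/kWh = $0.61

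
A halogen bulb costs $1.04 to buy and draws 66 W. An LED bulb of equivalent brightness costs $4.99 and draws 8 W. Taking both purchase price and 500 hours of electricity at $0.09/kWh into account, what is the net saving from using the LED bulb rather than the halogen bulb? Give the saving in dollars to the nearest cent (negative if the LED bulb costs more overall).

halogen bulb: $1.04 + (66/1000) kW × 500 h × $0.09 = $1.04 + $2.97 = $4.01
LED bulb: $4.99 + (8/1000) kW × 500 h × $0.09 = $4.99 + $0.36 = $5.35
Saving = $4.01 − $5.35 = −$1.34

-$1.34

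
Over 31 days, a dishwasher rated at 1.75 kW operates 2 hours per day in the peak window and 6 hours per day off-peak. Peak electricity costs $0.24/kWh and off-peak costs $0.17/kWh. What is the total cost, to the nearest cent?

$81.38

Peak energy = 1.75 kW × 2 h × 31 = 108.5 kWh
Off-peak energy = 1.75 kW × 6 h × 31 = 325.5 kWh
Cost = 108.5 × $0.24 + 325.5 × $0.17 = $26.04 + $55.335 = $81.38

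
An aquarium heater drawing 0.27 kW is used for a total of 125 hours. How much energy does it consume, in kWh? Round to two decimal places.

33.75 kWh

Energy = 0.27 kW × 125 h = 33.75 kWh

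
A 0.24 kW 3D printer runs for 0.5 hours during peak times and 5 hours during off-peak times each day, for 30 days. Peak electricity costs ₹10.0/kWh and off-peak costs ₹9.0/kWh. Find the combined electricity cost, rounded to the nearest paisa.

₹360.00

Peak energy = 0.24 kW × 0.5 h × 30 = 3.6 kWh
Off-peak energy = 0.24 kW × 5 h × 30 = 36 kWh
Cost = 3.6 × ₹10.0 + 36 × ₹9.0 = ₹36 + ₹324 = ₹360.00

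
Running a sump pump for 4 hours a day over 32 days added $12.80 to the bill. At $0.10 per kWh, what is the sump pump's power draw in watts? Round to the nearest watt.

Energy = $12.80 ÷ $0.10/kWh = 128 kWh
Runtime = 4 h/day × 32 days = 128 h
Power = 128 kWh ÷ 128 h = 1 kW = 1000 W

1000 W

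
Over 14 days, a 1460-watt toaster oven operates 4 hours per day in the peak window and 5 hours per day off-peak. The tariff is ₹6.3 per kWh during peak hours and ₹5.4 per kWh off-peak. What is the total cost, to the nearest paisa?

Peak energy = 1.46 kW × 4 h × 14 = 81.76 kWh
Off-peak energy = 1.46 kW × 5 h × 14 = 102.2 kWh
Cost = 81.76 × ₹6.3 + 102.2 × ₹5.4 = ₹515.088 + ₹551.88 = ₹1066.97

₹1066.97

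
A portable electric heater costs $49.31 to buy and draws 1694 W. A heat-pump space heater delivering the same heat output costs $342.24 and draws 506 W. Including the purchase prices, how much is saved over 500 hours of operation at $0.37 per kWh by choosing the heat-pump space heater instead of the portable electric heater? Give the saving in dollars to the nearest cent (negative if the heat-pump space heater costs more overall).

portable electric heater: $49.31 + (1694/1000) kW × 500 h × $0.37 = $49.31 + $313.39 = $362.7
heat-pump space heater: $342.24 + (506/1000) kW × 500 h × $0.37 = $342.24 + $93.61 = $435.85
Saving = $362.7 − $435.85 = −$73.15

-$73.15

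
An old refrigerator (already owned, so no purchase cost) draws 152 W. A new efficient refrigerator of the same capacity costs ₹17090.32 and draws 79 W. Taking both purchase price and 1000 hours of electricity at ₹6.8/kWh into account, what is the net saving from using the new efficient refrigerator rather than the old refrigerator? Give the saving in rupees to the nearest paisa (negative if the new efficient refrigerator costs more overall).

-₹16593.92

old refrigerator: ₹0.00 + (152/1000) kW × 1000 h × ₹6.8 = ₹0.00 + ₹1033.6 = ₹1033.6
new efficient refrigerator: ₹17090.32 + (79/1000) kW × 1000 h × ₹6.8 = ₹17090.32 + ₹537.2 = ₹17627.52
Saving = ₹1033.6 − ₹17627.52 = −₹16593.92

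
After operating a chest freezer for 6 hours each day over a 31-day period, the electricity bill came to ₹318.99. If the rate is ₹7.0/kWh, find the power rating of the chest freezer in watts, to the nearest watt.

245 W

Energy = ₹318.99 ÷ ₹7.0/kWh = 45.57 kWh
Runtime = 6 h/day × 31 days = 186 h
Power = 45.57 kWh ÷ 186 h = 0.245 kW = 245 W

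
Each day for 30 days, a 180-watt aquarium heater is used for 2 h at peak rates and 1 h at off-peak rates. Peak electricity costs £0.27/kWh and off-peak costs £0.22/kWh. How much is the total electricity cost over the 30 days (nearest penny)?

£4.10

Peak energy = 0.18 kW × 2 h × 30 = 10.8 kWh
Off-peak energy = 0.18 kW × 1 h × 30 = 5.4 kWh
Cost = 10.8 × £0.27 + 5.4 × £0.22 = £2.916 + £1.188 = £4.10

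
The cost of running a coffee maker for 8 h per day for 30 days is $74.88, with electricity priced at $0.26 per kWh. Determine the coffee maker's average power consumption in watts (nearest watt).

Energy = $74.88 ÷ $0.26/kWh = 288 kWh
Runtime = 8 h/day × 30 days = 240 h
Power = 288 kWh ÷ 240 h = 1.2 kW = 1200 W

1200 W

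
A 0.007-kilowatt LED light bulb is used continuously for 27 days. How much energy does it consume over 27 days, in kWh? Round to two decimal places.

4.54 kWh

Runtime = 24 h × 27 = 648 h
Energy = 0.007 kW × 648 h = 4.536 kWh ≈ 4.54 kWh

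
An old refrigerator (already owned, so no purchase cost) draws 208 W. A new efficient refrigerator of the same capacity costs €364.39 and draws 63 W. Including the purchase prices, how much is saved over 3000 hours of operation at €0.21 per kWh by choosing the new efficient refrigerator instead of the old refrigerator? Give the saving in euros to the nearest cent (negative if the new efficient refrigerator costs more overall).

-€273.04

old refrigerator: €0.00 + (208/1000) kW × 3000 h × €0.21 = €0.00 + €131.04 = €131.04
new efficient refrigerator: €364.39 + (63/1000) kW × 3000 h × €0.21 = €364.39 + €39.69 = €404.08
Saving = €131.04 − €404.08 = −€273.04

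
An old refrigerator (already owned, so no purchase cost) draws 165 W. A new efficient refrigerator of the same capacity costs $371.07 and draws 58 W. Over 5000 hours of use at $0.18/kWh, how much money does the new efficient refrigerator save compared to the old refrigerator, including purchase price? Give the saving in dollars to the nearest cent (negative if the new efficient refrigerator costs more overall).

-$274.77

old refrigerator: $0.00 + (165/1000) kW × 5000 h × $0.18 = $0.00 + $148.5 = $148.5
new efficient refrigerator: $371.07 + (58/1000) kW × 5000 h × $0.18 = $371.07 + $52.2 = $423.27
Saving = $148.5 − $423.27 = −$274.77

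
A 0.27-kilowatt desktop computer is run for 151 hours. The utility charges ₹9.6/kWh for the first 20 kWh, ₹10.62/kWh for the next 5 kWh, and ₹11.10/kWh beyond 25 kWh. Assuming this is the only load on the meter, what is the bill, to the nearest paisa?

Energy = 0.27 kW × 151 h = 40.77 kWh
Tier 1 (0–20 kWh): 20 × ₹9.6 = ₹192
Tier 2 (20–25 kWh): 5 × ₹10.62 = ₹53.1
Above 25 kWh: 15.77 × ₹11.10 = ₹175.047
Bill = ₹420.15

₹420.15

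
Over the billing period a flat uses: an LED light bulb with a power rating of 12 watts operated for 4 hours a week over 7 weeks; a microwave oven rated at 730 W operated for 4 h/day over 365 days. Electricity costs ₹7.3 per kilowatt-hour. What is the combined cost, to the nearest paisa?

LED light bulb: Runtime = 4 h/week × 7 weeks = 28 h
LED light bulb: 0.012 kW × 28 h = 0.336 kWh
microwave oven: Runtime = 4 h/day × 365 days = 1460 h
microwave oven: 0.73 kW × 1460 h = 1065.8 kWh
Total energy = 1066.136 kWh
Cost = 1066.136 × ₹7.3 = ₹7782.79

₹7782.79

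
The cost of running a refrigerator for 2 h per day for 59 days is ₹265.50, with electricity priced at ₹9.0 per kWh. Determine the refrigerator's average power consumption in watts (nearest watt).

Energy = ₹265.50 ÷ ₹9.0/kWh = 29.5 kWh
Runtime = 2 h/day × 59 days = 118 h
Power = 29.5 kWh ÷ 118 h = 0.25 kW = 250 W

250 W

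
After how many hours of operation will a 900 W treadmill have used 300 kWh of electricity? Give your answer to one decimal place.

Hours = 300 kWh ÷ 0.9 kW = 333.3 h

333.3 h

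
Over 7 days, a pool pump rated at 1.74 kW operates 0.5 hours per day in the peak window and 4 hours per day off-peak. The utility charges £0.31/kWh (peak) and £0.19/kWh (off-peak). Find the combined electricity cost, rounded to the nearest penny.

Peak energy = 1.74 kW × 0.5 h × 7 = 6.09 kWh
Off-peak energy = 1.74 kW × 4 h × 7 = 48.72 kWh
Cost = 6.09 × £0.31 + 48.72 × £0.19 = £1.8879 + £9.2568 = £11.14

£11.14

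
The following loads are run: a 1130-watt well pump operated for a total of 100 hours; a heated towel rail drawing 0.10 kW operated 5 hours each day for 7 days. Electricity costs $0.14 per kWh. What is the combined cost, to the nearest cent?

well pump: 1.13 kW × 100 h = 113 kWh
heated towel rail: Runtime = 5 h/day × 7 days = 35 h
heated towel rail: 0.1 kW × 35 h = 3.5 kWh
Total energy = 116.5 kWh
Cost = 116.5 × $0.14 = $16.31

$16.31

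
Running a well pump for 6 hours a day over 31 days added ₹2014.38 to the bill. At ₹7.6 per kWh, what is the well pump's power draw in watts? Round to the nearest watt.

1425 W

Energy = ₹2014.38 ÷ ₹7.6/kWh = 265.05 kWh
Runtime = 6 h/day × 31 days = 186 h
Power = 265.05 kWh ÷ 186 h = 1.425 kW = 1425 W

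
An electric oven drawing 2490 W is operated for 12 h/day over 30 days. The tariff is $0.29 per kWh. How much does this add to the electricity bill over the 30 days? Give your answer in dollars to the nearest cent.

$259.96

Runtime = 12 h/day × 30 days = 360 h
Energy = 2.49 kW × 360 h = 896.4 kWh
Cost = 896.4 kWh × $0.29/kWh = $259.96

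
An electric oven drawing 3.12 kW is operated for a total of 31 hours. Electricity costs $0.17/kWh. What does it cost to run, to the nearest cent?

Energy = 3.12 kW × 31 h = 96.72 kWh
Cost = 96.72 kWh × $0.17/kWh = $16.44

$16.44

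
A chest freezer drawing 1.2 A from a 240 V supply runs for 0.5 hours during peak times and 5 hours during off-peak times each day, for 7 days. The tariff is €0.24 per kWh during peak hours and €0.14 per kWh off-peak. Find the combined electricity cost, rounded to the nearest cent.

Power = 1.2 A × 240 V = 288 W = 0.288 kW
Peak energy = 0.288 kW × 0.5 h × 7 = 1.008 kWh
Off-peak energy = 0.288 kW × 5 h × 7 = 10.08 kWh
Cost = 1.008 × €0.24 + 10.08 × €0.14 = €0.24192 + €1.4112 = €1.65

€1.65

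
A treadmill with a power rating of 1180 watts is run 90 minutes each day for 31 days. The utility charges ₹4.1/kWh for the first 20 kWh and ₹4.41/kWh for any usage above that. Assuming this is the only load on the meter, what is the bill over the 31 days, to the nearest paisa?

Runtime = 90 min × 31 = 2790 min = 46.5 h
Energy = 1.18 kW × 46.5 h = 54.87 kWh
Tier 1 (0–20 kWh): 20 × ₹4.1 = ₹82
Above 20 kWh: 34.87 × ₹4.41 = ₹153.7767
Bill = ₹235.78

₹235.78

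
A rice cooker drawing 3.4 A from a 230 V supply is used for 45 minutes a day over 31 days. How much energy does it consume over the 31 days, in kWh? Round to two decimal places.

Power = 3.4 A × 230 V = 782 W = 0.782 kW
Runtime = 45 min × 31 = 1395 min = 23.25 h
Energy = 0.782 kW × 23.25 h = 18.1815 kWh ≈ 18.18 kWh

18.18 kWh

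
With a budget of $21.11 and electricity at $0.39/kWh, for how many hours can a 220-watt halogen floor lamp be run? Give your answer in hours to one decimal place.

246.0 h

Energy available = $21.11 ÷ $0.39/kWh = 54.1282 kWh
Hours = 54.1282 kWh ÷ 0.22 kW = 246.0 h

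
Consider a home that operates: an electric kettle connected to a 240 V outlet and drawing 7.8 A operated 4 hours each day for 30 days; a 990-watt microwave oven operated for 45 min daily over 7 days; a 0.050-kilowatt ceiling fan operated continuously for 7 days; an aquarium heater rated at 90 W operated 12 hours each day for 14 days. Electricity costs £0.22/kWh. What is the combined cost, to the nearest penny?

electric kettle: Power = 7.8 A × 240 V = 1872 W = 1.872 kW
electric kettle: Runtime = 4 h/day × 30 days = 120 h
electric kettle: 1.872 kW × 120 h = 224.64 kWh
microwave oven: Runtime = 45 min × 7 = 315 min = 5.25 h
microwave oven: 0.99 kW × 5.25 h = 5.1975 kWh
ceiling fan: Runtime = 24 h × 7 = 168 h
ceiling fan: 0.05 kW × 168 h = 8.4 kWh
aquarium heater: Runtime = 12 h/day × 14 days = 168 h
aquarium heater: 0.09 kW × 168 h = 15.12 kWh
Total energy = 253.3575 kWh
Cost = 253.3575 × £0.22 = £55.74

£55.74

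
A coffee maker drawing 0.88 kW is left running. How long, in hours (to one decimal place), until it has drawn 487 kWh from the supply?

Hours = 487 kWh ÷ 0.88 kW = 553.4 h

553.4 h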